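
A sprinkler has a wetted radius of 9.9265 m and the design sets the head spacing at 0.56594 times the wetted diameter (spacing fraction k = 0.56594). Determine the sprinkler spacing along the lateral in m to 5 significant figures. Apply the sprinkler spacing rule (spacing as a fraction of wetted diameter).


Approach: apply the sprinkler spacing rule (spacing as a fraction of wetted diameter), S = k*(2*R).
S = 0.56594 * (2 * 9.9265) = 11.236 m
Therefore the sprinkler spacing along the lateral = 11.236 m.


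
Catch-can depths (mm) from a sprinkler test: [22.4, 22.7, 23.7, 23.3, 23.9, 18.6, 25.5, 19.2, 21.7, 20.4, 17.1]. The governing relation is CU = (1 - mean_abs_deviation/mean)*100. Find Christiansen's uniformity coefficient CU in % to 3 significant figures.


mean = 21.682 mm
mean |d_i - mean| = 2.0777 mm
CU = (1 - 2.0777/21.682)*100 = 90.4 %
Therefore Christiansen's uniformity coefficient CU = 90.4 %.


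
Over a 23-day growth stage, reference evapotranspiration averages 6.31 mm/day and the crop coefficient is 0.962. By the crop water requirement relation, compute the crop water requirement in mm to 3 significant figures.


Approach: apply the crop water requirement relation, CWR = ET0 * Kc * days.
CWR = 6.31 * 0.962 * 23 = 140 mm
Therefore the crop water requirement = 140 mm.


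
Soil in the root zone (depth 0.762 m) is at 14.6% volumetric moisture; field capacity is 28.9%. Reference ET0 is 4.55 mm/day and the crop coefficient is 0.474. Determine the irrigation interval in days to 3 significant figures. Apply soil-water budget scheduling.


Approach: apply soil-water budget scheduling, SMD = (FC-theta)/100*depth*1000; ETc = ET0*Kc; interval = SMD/ETc.
Step 1 — soil moisture deficit:
  SMD = (28.9 - 14.6)/100 * 0.762 * 1000 = 108.97 mm
Step 2 — daily crop ET (ETc = ET0*Kc):
  ETc = 4.55 * 0.474 = 2.1567 mm/day
Step 3 — irrigation interval (SMD/ETc):
  interval = 108.97 / 2.1567 = 50.5 days
Therefore the irrigation interval = 50.5 days.


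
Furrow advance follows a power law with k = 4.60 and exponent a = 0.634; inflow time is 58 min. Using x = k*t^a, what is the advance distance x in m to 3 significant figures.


x = 4.60 * 58^0.634 = 60.4 m
Therefore the advance distance x = 60.4 m.


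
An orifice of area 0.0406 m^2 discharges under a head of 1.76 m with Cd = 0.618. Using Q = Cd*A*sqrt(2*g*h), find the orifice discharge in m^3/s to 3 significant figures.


Q = 0.618 * 0.0406 * sqrt(2*9.81*1.76) = 0.147 m^3/s
Therefore the orifice discharge = 0.147 m^3/s.


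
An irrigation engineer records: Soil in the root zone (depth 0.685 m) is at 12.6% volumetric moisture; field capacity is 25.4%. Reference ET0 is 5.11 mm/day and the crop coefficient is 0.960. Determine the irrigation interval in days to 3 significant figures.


Approach: apply soil-water budget scheduling, SMD = (FC-theta)/100*depth*1000; ETc = ET0*Kc; interval = SMD/ETc.
Step 1 — soil moisture deficit:
  SMD = (25.4 - 12.6)/100 * 0.685 * 1000 = 87.680 mm
Step 2 — daily crop ET (ETc = ET0*Kc):
  ETc = 5.11 * 0.960 = 4.9056 mm/day
Step 3 — irrigation interval (SMD/ETc):
  interval = 87.680 / 4.9056 = 17.9 days
Therefore the irrigation interval = 17.9 days.


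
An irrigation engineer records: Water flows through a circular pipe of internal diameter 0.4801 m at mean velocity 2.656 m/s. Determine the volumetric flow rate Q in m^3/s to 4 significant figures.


Approach: apply the continuity equation for pipe flow, Q = A * v with A = pi*(D/2)^2.
A = pi*(0.4801/2)^2 = 0.181031 m^2
Q = 0.181031 * 2.656 = 0.4808 m^3/s
Therefore the volumetric flow rate Q = 0.4808 m^3/s.


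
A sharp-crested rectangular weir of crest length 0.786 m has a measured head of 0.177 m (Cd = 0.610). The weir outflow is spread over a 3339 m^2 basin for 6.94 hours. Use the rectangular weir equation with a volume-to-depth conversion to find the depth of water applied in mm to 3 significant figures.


Approach: apply the rectangular weir equation with a volume-to-depth conversion, Q = (2/3)*Cd*L*sqrt(2g)*H^1.5; d = Q*t/A * 1000.
Step 1 — weir discharge:
  Q = (2/3)*0.610*0.786*sqrt(2*9.81)*0.177^1.5 = 0.10543 m^3/s
Step 2 — volume: V = 0.10543 * 6.94*3600 = 2634.1 m^3
Step 3 — depth: d = V/A * 1000 = 2634.1/3339 * 1000 = 789 mm
Therefore the depth of water applied = 789 mm.


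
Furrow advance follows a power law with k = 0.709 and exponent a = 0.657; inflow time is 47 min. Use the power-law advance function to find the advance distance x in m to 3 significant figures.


Approach: apply the power-law advance function, x = k*t^a.
x = 0.709 * 47^0.657 = 8.90 m
Therefore the advance distance x = 8.90 m.


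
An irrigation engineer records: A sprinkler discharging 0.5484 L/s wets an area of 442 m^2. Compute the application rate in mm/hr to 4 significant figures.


Approach: apply the application rate relation, rate = (Q/A)*3600.
rate = (0.5484 / 442) * 3600 = 4.467 mm/hr
Therefore the application rate = 4.467 mm/hr.


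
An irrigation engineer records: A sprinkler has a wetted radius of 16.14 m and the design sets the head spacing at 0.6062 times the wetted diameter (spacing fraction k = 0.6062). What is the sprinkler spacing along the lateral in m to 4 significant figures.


Approach: apply the sprinkler spacing rule (spacing as a fraction of wetted diameter), S = k*(2*R).
S = 0.6062 * (2 * 16.14) = 19.57 m
Therefore the sprinkler spacing along the lateral = 19.57 m.


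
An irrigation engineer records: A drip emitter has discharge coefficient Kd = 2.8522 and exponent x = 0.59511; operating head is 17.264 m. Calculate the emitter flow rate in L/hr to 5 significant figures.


Approach: apply the emitter characteristic equation, q = Kd * h^x.
q = 2.8522 * 17.264^0.59511 = 15.539 L/hr
Therefore the emitter flow rate = 15.539 L/hr.


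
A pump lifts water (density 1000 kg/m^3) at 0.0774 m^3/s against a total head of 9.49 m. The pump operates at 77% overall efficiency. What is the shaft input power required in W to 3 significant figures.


Approach: apply hydraulic power then efficiency conversion, P = rho*g*Q*H; P_in = P/eta.
Step 1 — hydraulic power (P = rho*g*Q*H):
  P = 1000 * 9.81 * 0.0774 * 9.49 = 7205.7 W
Step 2 — input power: P_in = P/eta = 7205.7 / 0.77 = 9360 W
Therefore the shaft input power required = 9360 W.


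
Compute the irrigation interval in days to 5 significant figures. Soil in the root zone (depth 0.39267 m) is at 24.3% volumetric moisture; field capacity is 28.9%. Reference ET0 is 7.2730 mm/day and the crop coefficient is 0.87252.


Approach: apply soil-water budget scheduling, SMD = (FC-theta)/100*depth*1000; ETc = ET0*Kc; interval = SMD/ETc.
Step 1 — soil moisture deficit:
  SMD = (28.9 - 24.3)/100 * 0.39267 * 1000 = 18.06282 mm
Step 2 — daily crop ET (ETc = ET0*Kc):
  ETc = 7.2730 * 0.87252 = 6.345838 mm/day
Step 3 — irrigation interval (SMD/ETc):
  interval = 18.06282 / 6.345838 = 2.8464 days
Therefore the irrigation interval = 2.8464 days.


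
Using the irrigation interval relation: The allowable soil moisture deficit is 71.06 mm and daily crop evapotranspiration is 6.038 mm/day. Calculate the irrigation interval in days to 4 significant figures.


Approach: apply the irrigation interval relation, interval = SMD / ETc.
interval = 71.06 / 6.038 = 11.77 days
Therefore the irrigation interval = 11.77 days.


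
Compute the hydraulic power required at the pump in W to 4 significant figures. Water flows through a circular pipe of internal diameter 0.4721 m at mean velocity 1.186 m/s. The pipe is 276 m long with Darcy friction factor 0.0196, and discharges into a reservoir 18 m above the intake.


Approach: apply continuity + Darcy-Weisbach + hydraulic power, Q = A*v; hf = f*(L/D)*(v^2/(2g)); H = static + hf; P = rho*g*Q*H.
Step 1 — flow rate (continuity, Q = A*v):
  A = pi*(0.4721/2)^2 = 0.175048 m^2
  Q = 0.175048 * 1.186 = 0.207607 m^3/s
Step 2 — friction head loss (Darcy-Weisbach):
  hf = 0.0196 * (276/0.4721) * (1.186^2 / (2*9.81))
  hf = 0.821489 m
Step 3 — total head: H = 18 + 0.821489 = 18.8215 m
Step 4 — hydraulic power (P = rho*g*Q*H):
  P = 1000 * 9.81 * 0.207607 * 18.8215 = 38330 W
Therefore the hydraulic power required at the pump = 38330 W.


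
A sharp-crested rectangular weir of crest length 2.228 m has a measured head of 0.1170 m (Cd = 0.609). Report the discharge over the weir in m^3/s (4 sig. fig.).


Approach: apply the rectangular weir equation, Q = (2/3)*Cd*L*sqrt(2g)*H^1.5.
Q = (2/3)*0.609*2.228*sqrt(2*9.81)*0.1170^1.5 = 0.1604 m^3/s
Therefore the discharge over the weir = 0.1604 m^3/s.


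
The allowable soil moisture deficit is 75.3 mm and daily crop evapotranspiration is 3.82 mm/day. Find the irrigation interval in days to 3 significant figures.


Approach: apply the irrigation interval relation, interval = SMD / ETc.
interval = 75.3 / 3.82 = 19.7 days
Therefore the irrigation interval = 19.7 days.


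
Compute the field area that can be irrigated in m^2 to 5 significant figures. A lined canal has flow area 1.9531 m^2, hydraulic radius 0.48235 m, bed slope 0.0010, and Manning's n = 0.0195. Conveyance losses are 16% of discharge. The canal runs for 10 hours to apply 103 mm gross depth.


Approach: apply Manning's equation with a conveyance and depth budget, Q = (1/n)*A*R^(2/3)*S^(1/2); Q_field = Q*(1-loss); Area = Q_field*t/(d/1000).
Step 1 — canal discharge (Manning's equation):
  Q = (1/0.0195) * 1.9531 * 0.48235^(2/3) * 0.0010^(1/2) = 1.948041 m^3/s
Step 2 — delivered flow: Q_field = 1.948041*(1 - 16/100) = 1.636354 m^3/s
Step 3 — volume delivered: V = 1.636354 * 10*3600 = 58908.75 m^3
Step 4 — area served: A = V / (depth/1000) = 58908.75 / 0.103 = 571930 m^2
Therefore the field area that can be irrigated = 571930 m^2.


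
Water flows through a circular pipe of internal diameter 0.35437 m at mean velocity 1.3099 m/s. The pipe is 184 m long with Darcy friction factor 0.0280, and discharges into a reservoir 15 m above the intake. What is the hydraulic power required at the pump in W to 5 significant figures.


Approach: apply continuity + Darcy-Weisbach + hydraulic power, Q = A*v; hf = f*(L/D)*(v^2/(2g)); H = static + hf; P = rho*g*Q*H.
Step 1 — flow rate (continuity, Q = A*v):
  A = pi*(0.35437/2)^2 = 0.09862881 m^2
  Q = 0.09862881 * 1.3099 = 0.1291939 m^3/s
Step 2 — friction head loss (Darcy-Weisbach):
  hf = 0.0280 * (184/0.35437) * (1.3099^2 / (2*9.81))
  hf = 1.271441 m
Step 3 — total head: H = 15 + 1.271441 = 16.27144 m
Step 4 — hydraulic power (P = rho*g*Q*H):
  P = 1000 * 9.81 * 0.1291939 * 16.27144 = 20622 W
Therefore the hydraulic power required at the pump = 20622 W.


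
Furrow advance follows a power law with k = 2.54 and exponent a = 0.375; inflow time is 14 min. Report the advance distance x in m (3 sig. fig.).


Approach: apply the power-law advance function, x = k*t^a.
x = 2.54 * 14^0.375 = 6.83 m
Therefore the advance distance x = 6.83 m.


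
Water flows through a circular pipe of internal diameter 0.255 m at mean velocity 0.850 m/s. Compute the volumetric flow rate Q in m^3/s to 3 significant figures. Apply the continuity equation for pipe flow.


Approach: apply the continuity equation for pipe flow, Q = A * v with A = pi*(D/2)^2.
A = pi*(0.255/2)^2 = 0.051071 m^2
Q = 0.051071 * 0.850 = 0.0434 m^3/s
Therefore the volumetric flow rate Q = 0.0434 m^3/s.


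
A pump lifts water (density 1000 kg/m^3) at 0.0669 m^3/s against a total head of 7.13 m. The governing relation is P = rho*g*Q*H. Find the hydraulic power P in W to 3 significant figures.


P = 1000 * 9.81 * 0.0669 * 7.13 = 4680 W
Therefore the hydraulic power P = 4680 W.


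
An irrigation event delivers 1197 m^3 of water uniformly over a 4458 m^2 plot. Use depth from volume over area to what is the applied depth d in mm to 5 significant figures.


Approach: apply depth from volume over area, d = (V/A)*1000.
d = (1197 / 4458) * 1000 = 268.51 mm
Therefore the applied depth d = 268.51 mm.


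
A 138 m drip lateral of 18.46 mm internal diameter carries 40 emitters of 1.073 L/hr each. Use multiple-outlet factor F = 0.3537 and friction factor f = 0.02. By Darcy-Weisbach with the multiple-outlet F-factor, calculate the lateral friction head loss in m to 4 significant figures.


Approach: apply Darcy-Weisbach with the multiple-outlet F-factor, Q = n*q/(3600*1000) m^3/s; v = Q/A; hf = F*f*(L/D)*(v^2/(2g)).
Q = 40*1.073/(3600*1000) = 1.19222e-05 m^3/s
A = pi*(18.46e-3/2)^2 = 2.67641e-04 m^2, so v = Q/A = 0.0445455 m/s
hf = 0.3537*0.02*(138/0.01846)*(0.0445455^2/(2*9.81)) = 0.005348 m
Therefore the lateral friction head loss = 0.005348 m.


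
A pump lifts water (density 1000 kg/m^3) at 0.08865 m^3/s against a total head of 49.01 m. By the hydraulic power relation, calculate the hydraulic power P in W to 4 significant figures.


Approach: apply the hydraulic power relation, P = rho*g*Q*H.
P = 1000 * 9.81 * 0.08865 * 49.01 = 42620 W
Therefore the hydraulic power P = 42620 W.


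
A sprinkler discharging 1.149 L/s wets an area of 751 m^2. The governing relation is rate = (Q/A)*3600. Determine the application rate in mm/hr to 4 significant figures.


rate = (1.149 / 751) * 3600 = 5.508 mm/hr
Therefore the application rate = 5.508 mm/hr.


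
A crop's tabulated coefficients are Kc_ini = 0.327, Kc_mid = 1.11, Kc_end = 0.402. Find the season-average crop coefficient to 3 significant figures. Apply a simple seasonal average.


Approach: apply a simple seasonal average, Kc_avg = (Kc_ini + Kc_mid + Kc_end)/3.
Kc_avg = (0.327 + 1.11 + 0.402)/3 = 0.613
Therefore the season-average crop coefficient = 0.613.


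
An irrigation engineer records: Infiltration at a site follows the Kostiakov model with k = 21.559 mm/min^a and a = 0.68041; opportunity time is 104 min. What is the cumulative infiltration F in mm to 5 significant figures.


Approach: apply the Kostiakov infiltration equation, F = k*t^a.
F = 21.559 * 104^0.68041 = 508.20 mm
Therefore the cumulative infiltration F = 508.20 mm.


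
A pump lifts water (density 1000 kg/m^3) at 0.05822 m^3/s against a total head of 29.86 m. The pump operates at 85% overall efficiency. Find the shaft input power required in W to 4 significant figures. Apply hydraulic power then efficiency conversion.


Approach: apply hydraulic power then efficiency conversion, P = rho*g*Q*H; P_in = P/eta.
Step 1 — hydraulic power (P = rho*g*Q*H):
  P = 1000 * 9.81 * 0.05822 * 29.86 = 17054.2 W
Step 2 — input power: P_in = P/eta = 17054.2 / 0.85 = 20060 W
Therefore the shaft input power required = 20060 W.


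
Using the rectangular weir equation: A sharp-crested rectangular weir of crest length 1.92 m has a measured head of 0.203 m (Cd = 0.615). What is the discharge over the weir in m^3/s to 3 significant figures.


Approach: apply the rectangular weir equation, Q = (2/3)*Cd*L*sqrt(2g)*H^1.5.
Q = (2/3)*0.615*1.92*sqrt(2*9.81)*0.203^1.5 = 0.319 m^3/s
Therefore the discharge over the weir = 0.319 m^3/s.


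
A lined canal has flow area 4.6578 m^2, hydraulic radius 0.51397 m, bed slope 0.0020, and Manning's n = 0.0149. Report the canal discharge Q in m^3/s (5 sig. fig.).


Approach: apply Manning's equation, Q = (1/n)*A*R^(2/3)*S^(1/2).
Q = (1/0.0149) * 4.6578 * 0.51397^(2/3) * 0.0020^(1/2) = 8.9702 m^3/s
Therefore the canal discharge Q = 8.9702 m^3/s.


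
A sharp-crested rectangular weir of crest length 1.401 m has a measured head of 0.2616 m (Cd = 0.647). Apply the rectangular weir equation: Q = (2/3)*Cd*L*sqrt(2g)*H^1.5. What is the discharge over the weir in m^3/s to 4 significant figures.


Q = (2/3)*0.647*1.401*sqrt(2*9.81)*0.2616^1.5 = 0.3581 m^3/s
Therefore the discharge over the weir = 0.3581 m^3/s.


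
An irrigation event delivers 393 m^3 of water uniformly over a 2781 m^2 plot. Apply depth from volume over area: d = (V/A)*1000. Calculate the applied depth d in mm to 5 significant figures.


d = (393 / 2781) * 1000 = 141.32 mm
Therefore the applied depth d = 141.32 mm.


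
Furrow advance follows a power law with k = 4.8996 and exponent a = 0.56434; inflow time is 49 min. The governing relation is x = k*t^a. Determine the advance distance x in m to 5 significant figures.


x = 4.8996 * 49^0.56434 = 44.056 m
Therefore the advance distance x = 44.056 m.


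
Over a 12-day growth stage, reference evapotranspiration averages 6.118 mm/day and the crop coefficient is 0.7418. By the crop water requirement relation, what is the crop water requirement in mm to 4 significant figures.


Approach: apply the crop water requirement relation, CWR = ET0 * Kc * days.
CWR = 6.118 * 0.7418 * 12 = 54.46 mm
Therefore the crop water requirement = 54.46 mm.


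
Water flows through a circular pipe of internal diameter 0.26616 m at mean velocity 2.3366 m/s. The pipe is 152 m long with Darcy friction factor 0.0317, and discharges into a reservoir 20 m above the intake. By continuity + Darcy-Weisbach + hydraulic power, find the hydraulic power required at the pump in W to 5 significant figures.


Approach: apply continuity + Darcy-Weisbach + hydraulic power, Q = A*v; hf = f*(L/D)*(v^2/(2g)); H = static + hf; P = rho*g*Q*H.
Step 1 — flow rate (continuity, Q = A*v):
  A = pi*(0.26616/2)^2 = 0.05563851 m^2
  Q = 0.05563851 * 2.3366 = 0.1300049 m^3/s
Step 2 — friction head loss (Darcy-Weisbach):
  hf = 0.0317 * (152/0.26616) * (2.3366^2 / (2*9.81))
  hf = 5.037671 m
Step 3 — total head: H = 20 + 5.037671 = 25.03767 m
Step 4 — hydraulic power (P = rho*g*Q*H):
  P = 1000 * 9.81 * 0.1300049 * 25.03767 = 31932 W
Therefore the hydraulic power required at the pump = 31932 W.


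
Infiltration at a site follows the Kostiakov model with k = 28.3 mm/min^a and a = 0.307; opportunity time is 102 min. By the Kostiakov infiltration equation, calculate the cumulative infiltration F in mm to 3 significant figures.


Approach: apply the Kostiakov infiltration equation, F = k*t^a.
F = 28.3 * 102^0.307 = 117 mm
Therefore the cumulative infiltration F = 117 mm.


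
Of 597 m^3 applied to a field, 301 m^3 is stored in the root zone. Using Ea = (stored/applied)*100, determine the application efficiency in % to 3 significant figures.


Ea = (301/597)*100 = 50.4 %
Therefore the application efficiency = 50.4 %.


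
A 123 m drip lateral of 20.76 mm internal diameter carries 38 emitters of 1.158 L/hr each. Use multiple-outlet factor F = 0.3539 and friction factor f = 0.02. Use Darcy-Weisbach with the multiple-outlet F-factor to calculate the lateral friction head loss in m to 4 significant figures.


Approach: apply Darcy-Weisbach with the multiple-outlet F-factor, Q = n*q/(3600*1000) m^3/s; v = Q/A; hf = F*f*(L/D)*(v^2/(2g)).
Q = 38*1.158/(3600*1000) = 1.22233e-05 m^3/s
A = pi*(20.76e-3/2)^2 = 3.38489e-04 m^2, so v = Q/A = 0.0361115 m/s
hf = 0.3539*0.02*(123/0.02076)*(0.0361115^2/(2*9.81)) = 0.002787 m
Therefore the lateral friction head loss = 0.002787 m.


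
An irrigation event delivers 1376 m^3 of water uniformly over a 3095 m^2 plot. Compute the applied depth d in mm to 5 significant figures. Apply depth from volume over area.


Approach: apply depth from volume over area, d = (V/A)*1000.
d = (1376 / 3095) * 1000 = 444.59 mm
Therefore the applied depth d = 444.59 mm.


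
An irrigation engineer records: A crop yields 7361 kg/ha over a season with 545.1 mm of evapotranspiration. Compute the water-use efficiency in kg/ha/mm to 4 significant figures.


Approach: apply the water-use efficiency ratio, WUE = yield/ET.
WUE = 7361 / 545.1 = 13.50 kg/ha/mm
Therefore the water-use efficiency = 13.50 kg/ha/mm.


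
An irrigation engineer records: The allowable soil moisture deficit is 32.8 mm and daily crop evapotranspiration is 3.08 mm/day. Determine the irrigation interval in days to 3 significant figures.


Approach: apply the irrigation interval relation, interval = SMD / ETc.
interval = 32.8 / 3.08 = 10.6 days
Therefore the irrigation interval = 10.6 days.


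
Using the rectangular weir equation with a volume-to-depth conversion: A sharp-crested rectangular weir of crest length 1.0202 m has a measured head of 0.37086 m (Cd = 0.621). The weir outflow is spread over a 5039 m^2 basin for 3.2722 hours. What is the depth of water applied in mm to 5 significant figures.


Approach: apply the rectangular weir equation with a volume-to-depth conversion, Q = (2/3)*Cd*L*sqrt(2g)*H^1.5; d = Q*t/A * 1000.
Step 1 — weir discharge:
  Q = (2/3)*0.621*1.0202*sqrt(2*9.81)*0.37086^1.5 = 0.4225228 m^3/s
Step 2 — volume: V = 0.4225228 * 3.2722*3600 = 4977.285 m^3
Step 3 — depth: d = V/A * 1000 = 4977.285/5039 * 1000 = 987.75 mm
Therefore the depth of water applied = 987.75 mm.


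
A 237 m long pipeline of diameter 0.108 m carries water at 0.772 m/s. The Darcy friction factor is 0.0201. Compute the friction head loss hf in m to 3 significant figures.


Approach: apply the Darcy-Weisbach equation, hf = f*(L/D)*(v^2/(2g)).
hf = 0.0201 * (237/0.108) * (0.772^2 / (2*9.81))
hf = 1.34 m
Therefore the friction head loss hf = 1.34 m.


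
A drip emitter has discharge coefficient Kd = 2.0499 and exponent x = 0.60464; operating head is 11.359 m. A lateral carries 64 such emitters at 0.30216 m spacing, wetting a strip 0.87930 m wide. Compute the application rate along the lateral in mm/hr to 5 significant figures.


Approach: apply the emitter equation with a lateral mass balance, q = Kd*h^x; Q = n*q; rate = Q/(n*spacing*width).
Step 1 — single emitter flow (q = Kd*h^x):
  q = 2.0499 * 11.359^0.60464 = 8.909093 L/hr
Step 2 — total lateral flow: Q = 64 * 8.909093 = 570.1820 L/hr
Step 3 — wetted area: A = 64 * 0.30216 * 0.87930 = 17.00411 m^2
Step 4 — application rate: Q/A = 570.1820/17.00411 = 33.532 mm/hr
Therefore the application rate along the lateral = 33.532 mm/hr.


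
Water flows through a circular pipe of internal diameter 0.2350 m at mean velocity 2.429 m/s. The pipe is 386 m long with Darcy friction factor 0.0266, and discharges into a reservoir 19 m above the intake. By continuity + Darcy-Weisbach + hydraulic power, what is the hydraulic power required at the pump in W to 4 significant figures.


Approach: apply continuity + Darcy-Weisbach + hydraulic power, Q = A*v; hf = f*(L/D)*(v^2/(2g)); H = static + hf; P = rho*g*Q*H.
Step 1 — flow rate (continuity, Q = A*v):
  A = pi*(0.2350/2)^2 = 0.0433736 m^2
  Q = 0.0433736 * 2.429 = 0.105355 m^3/s
Step 2 — friction head loss (Darcy-Weisbach):
  hf = 0.0266 * (386/0.2350) * (2.429^2 / (2*9.81))
  hf = 13.1388 m
Step 3 — total head: H = 19 + 13.1388 = 32.1388 m
Step 4 — hydraulic power (P = rho*g*Q*H):
  P = 1000 * 9.81 * 0.105355 * 32.1388 = 33220 W
Therefore the hydraulic power required at the pump = 33220 W.


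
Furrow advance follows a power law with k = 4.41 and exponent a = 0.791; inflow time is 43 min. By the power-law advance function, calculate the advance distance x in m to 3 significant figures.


Approach: apply the power-law advance function, x = k*t^a.
x = 4.41 * 43^0.791 = 86.4 m
Therefore the advance distance x = 86.4 m.


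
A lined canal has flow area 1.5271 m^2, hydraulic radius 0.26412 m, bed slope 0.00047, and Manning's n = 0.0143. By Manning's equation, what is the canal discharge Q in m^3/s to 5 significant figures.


Approach: apply Manning's equation, Q = (1/n)*A*R^(2/3)*S^(1/2).
Q = (1/0.0143) * 1.5271 * 0.26412^(2/3) * 0.00047^(1/2) = 0.95305 m^3/s
Therefore the canal discharge Q = 0.95305 m^3/s.


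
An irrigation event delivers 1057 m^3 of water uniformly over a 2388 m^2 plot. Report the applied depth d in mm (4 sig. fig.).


Approach: apply depth from volume over area, d = (V/A)*1000.
d = (1057 / 2388) * 1000 = 442.6 mm
Therefore the applied depth d = 442.6 mm.


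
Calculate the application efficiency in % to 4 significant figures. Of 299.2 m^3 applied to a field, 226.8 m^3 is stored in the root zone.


Approach: apply the application efficiency ratio, Ea = (stored/applied)*100.
Ea = (226.8/299.2)*100 = 75.80 %
Therefore the application efficiency = 75.80 %.


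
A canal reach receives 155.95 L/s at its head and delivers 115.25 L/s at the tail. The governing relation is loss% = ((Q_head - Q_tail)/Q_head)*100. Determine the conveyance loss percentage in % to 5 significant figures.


loss = ((155.95 - 115.25)/155.95)*100 = 26.098 %
Therefore the conveyance loss percentage = 26.098 %.


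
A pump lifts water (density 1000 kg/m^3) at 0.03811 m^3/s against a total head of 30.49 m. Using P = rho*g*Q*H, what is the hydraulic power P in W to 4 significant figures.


P = 1000 * 9.81 * 0.03811 * 30.49 = 11400 W
Therefore the hydraulic power P = 11400 W.


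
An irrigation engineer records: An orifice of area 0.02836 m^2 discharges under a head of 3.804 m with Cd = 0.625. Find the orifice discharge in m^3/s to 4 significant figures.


Approach: apply the orifice equation, Q = Cd*A*sqrt(2*g*h).
Q = 0.625 * 0.02836 * sqrt(2*9.81*3.804) = 0.1531 m^3/s
Therefore the orifice discharge = 0.1531 m^3/s.


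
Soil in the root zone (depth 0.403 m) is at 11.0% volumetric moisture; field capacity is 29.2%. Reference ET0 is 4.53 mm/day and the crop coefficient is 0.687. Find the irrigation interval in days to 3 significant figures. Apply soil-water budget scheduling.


Approach: apply soil-water budget scheduling, SMD = (FC-theta)/100*depth*1000; ETc = ET0*Kc; interval = SMD/ETc.
Step 1 — soil moisture deficit:
  SMD = (29.2 - 11.0)/100 * 0.403 * 1000 = 73.346 mm
Step 2 — daily crop ET (ETc = ET0*Kc):
  ETc = 4.53 * 0.687 = 3.1121 mm/day
Step 3 — irrigation interval (SMD/ETc):
  interval = 73.346 / 3.1121 = 23.6 days
Therefore the irrigation interval = 23.6 days.


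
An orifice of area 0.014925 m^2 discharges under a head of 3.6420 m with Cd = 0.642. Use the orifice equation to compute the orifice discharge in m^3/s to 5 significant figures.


Approach: apply the orifice equation, Q = Cd*A*sqrt(2*g*h).
Q = 0.642 * 0.014925 * sqrt(2*9.81*3.6420) = 0.080997 m^3/s
Therefore the orifice discharge = 0.080997 m^3/s.


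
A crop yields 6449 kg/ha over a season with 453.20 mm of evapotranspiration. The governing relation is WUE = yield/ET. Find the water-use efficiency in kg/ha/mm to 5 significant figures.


WUE = 6449 / 453.20 = 14.230 kg/ha/mm
Therefore the water-use efficiency = 14.230 kg/ha/mm.


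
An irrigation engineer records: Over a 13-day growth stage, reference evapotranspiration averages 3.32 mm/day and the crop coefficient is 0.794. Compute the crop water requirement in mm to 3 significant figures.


Approach: apply the crop water requirement relation, CWR = ET0 * Kc * days.
CWR = 3.32 * 0.794 * 13 = 34.3 mm
Therefore the crop water requirement = 34.3 mm.


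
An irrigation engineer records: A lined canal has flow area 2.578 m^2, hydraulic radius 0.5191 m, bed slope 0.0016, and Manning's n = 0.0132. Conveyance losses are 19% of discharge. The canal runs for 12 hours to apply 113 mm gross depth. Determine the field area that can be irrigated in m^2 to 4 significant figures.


Approach: apply Manning's equation with a conveyance and depth budget, Q = (1/n)*A*R^(2/3)*S^(1/2); Q_field = Q*(1-loss); Area = Q_field*t/(d/1000).
Step 1 — canal discharge (Manning's equation):
  Q = (1/0.0132) * 2.578 * 0.5191^(2/3) * 0.0016^(1/2) = 5.04587 m^3/s
Step 2 — delivered flow: Q_field = 5.04587*(1 - 19/100) = 4.08716 m^3/s
Step 3 — volume delivered: V = 4.08716 * 12*3600 = 176565 m^3
Step 4 — area served: A = V / (depth/1000) = 176565 / 0.113 = 1563000 m^2
Therefore the field area that can be irrigated = 1563000 m^2.


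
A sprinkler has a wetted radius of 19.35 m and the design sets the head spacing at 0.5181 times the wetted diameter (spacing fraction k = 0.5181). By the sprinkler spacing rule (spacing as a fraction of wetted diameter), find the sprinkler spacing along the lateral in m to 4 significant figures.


Approach: apply the sprinkler spacing rule (spacing as a fraction of wetted diameter), S = k*(2*R).
S = 0.5181 * (2 * 19.35) = 20.05 m
Therefore the sprinkler spacing along the lateral = 20.05 m.


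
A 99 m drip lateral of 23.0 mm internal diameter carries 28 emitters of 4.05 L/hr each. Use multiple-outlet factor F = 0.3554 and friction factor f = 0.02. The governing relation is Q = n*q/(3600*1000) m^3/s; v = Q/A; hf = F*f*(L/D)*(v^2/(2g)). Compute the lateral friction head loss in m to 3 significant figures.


Q = 28*4.05/(3600*1000) = 3.1500e-05 m^3/s
A = pi*(23.0e-3/2)^2 = 4.1548e-04 m^2, so v = Q/A = 0.075817 m/s
hf = 0.3554*0.02*(99/0.0230)*(0.075817^2/(2*9.81)) = 0.00896 m
Therefore the lateral friction head loss = 0.00896 m.


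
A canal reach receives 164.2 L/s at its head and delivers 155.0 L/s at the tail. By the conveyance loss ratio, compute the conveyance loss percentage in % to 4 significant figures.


Approach: apply the conveyance loss ratio, loss% = ((Q_head - Q_tail)/Q_head)*100.
loss = ((164.2 - 155.0)/164.2)*100 = 5.603 %
Therefore the conveyance loss percentage = 5.603 %.


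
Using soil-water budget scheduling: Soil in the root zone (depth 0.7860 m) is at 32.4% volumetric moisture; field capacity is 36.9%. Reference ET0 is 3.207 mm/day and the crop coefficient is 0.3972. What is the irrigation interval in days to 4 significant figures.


Approach: apply soil-water budget scheduling, SMD = (FC-theta)/100*depth*1000; ETc = ET0*Kc; interval = SMD/ETc.
Step 1 — soil moisture deficit:
  SMD = (36.9 - 32.4)/100 * 0.7860 * 1000 = 35.3700 mm
Step 2 — daily crop ET (ETc = ET0*Kc):
  ETc = 3.207 * 0.3972 = 1.27382 mm/day
Step 3 — irrigation interval (SMD/ETc):
  interval = 35.3700 / 1.27382 = 27.77 days
Therefore the irrigation interval = 27.77 days.


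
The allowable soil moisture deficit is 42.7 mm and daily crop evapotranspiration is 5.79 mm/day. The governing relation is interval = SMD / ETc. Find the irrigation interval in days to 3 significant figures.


interval = 42.7 / 5.79 = 7.37 days
Therefore the irrigation interval = 7.37 days.


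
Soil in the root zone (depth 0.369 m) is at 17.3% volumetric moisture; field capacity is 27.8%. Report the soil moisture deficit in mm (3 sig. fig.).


Approach: apply the soil moisture deficit relation, SMD = (FC - theta)/100 * depth * 1000.
SMD = (27.8 - 17.3)/100 * 0.369 * 1000 = 38.7 mm
Therefore the soil moisture deficit = 38.7 mm.


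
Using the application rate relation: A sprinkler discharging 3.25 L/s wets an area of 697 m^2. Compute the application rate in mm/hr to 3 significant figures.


Approach: apply the application rate relation, rate = (Q/A)*3600.
rate = (3.25 / 697) * 3600 = 16.8 mm/hr
Therefore the application rate = 16.8 mm/hr.


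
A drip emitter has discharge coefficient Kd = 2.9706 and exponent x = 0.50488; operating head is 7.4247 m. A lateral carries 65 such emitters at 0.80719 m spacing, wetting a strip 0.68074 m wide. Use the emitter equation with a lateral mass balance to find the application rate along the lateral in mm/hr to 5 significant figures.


Approach: apply the emitter equation with a lateral mass balance, q = Kd*h^x; Q = n*q; rate = Q/(n*spacing*width).
Step 1 — single emitter flow (q = Kd*h^x):
  q = 2.9706 * 7.4247^0.50488 = 8.173961 L/hr
Step 2 — total lateral flow: Q = 65 * 8.173961 = 531.3074 L/hr
Step 3 — wetted area: A = 65 * 0.80719 * 0.68074 = 35.71662 m^2
Step 4 — application rate: Q/A = 531.3074/35.71662 = 14.876 mm/hr
Therefore the application rate along the lateral = 14.876 mm/hr.


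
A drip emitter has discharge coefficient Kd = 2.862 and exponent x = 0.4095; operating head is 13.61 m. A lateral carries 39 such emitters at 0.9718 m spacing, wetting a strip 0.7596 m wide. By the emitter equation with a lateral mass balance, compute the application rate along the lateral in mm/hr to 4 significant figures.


Approach: apply the emitter equation with a lateral mass balance, q = Kd*h^x; Q = n*q; rate = Q/(n*spacing*width).
Step 1 — single emitter flow (q = Kd*h^x):
  q = 2.862 * 13.61^0.4095 = 8.33651 L/hr
Step 2 — total lateral flow: Q = 39 * 8.33651 = 325.124 L/hr
Step 3 — wetted area: A = 39 * 0.9718 * 0.7596 = 28.7890 m^2
Step 4 — application rate: Q/A = 325.124/28.7890 = 11.29 mm/hr
Therefore the application rate along the lateral = 11.29 mm/hr.


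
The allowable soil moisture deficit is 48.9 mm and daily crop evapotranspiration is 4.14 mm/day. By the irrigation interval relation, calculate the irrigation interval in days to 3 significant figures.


Approach: apply the irrigation interval relation, interval = SMD / ETc.
interval = 48.9 / 4.14 = 11.8 days
Therefore the irrigation interval = 11.8 days.


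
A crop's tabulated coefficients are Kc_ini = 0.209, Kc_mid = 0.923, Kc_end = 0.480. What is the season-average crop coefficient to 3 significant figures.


Approach: apply a simple seasonal average, Kc_avg = (Kc_ini + Kc_mid + Kc_end)/3.
Kc_avg = (0.209 + 0.923 + 0.480)/3 = 0.537
Therefore the season-average crop coefficient = 0.537.


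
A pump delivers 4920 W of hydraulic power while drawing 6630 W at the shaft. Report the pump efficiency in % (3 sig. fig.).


Approach: apply the efficiency ratio, eta = (P_out/P_in)*100.
eta = (4920 / 6630) * 100 = 74.2 %
Therefore the pump efficiency = 74.2 %.


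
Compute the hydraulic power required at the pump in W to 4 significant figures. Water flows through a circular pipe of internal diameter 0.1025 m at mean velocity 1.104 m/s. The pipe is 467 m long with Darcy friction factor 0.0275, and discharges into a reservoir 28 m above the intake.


Approach: apply continuity + Darcy-Weisbach + hydraulic power, Q = A*v; hf = f*(L/D)*(v^2/(2g)); H = static + hf; P = rho*g*Q*H.
Step 1 — flow rate (continuity, Q = A*v):
  A = pi*(0.1025/2)^2 = 0.00825159 m^2
  Q = 0.00825159 * 1.104 = 0.00910975 m^3/s
Step 2 — friction head loss (Darcy-Weisbach):
  hf = 0.0275 * (467/0.1025) * (1.104^2 / (2*9.81))
  hf = 7.78332 m
Step 3 — total head: H = 28 + 7.78332 = 35.7833 m
Step 4 — hydraulic power (P = rho*g*Q*H):
  P = 1000 * 9.81 * 0.00910975 * 35.7833 = 3198 W
Therefore the hydraulic power required at the pump = 3198 W.


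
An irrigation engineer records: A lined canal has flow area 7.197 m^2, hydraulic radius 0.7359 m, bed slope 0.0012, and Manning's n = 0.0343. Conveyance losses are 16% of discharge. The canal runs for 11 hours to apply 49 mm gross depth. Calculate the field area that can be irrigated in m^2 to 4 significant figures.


Approach: apply Manning's equation with a conveyance and depth budget, Q = (1/n)*A*R^(2/3)*S^(1/2); Q_field = Q*(1-loss); Area = Q_field*t/(d/1000).
Step 1 — canal discharge (Manning's equation):
  Q = (1/0.0343) * 7.197 * 0.7359^(2/3) * 0.0012^(1/2) = 5.92462 m^3/s
Step 2 — delivered flow: Q_field = 5.92462*(1 - 16/100) = 4.97668 m^3/s
Step 3 — volume delivered: V = 4.97668 * 11*3600 = 197077 m^3
Step 4 — area served: A = V / (depth/1000) = 197077 / 0.049 = 4022000 m^2
Therefore the field area that can be irrigated = 4022000 m^2.


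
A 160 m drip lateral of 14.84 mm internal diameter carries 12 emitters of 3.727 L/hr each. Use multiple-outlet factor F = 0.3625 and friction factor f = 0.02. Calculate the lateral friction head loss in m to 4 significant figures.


Approach: apply Darcy-Weisbach with the multiple-outlet F-factor, Q = n*q/(3600*1000) m^3/s; v = Q/A; hf = F*f*(L/D)*(v^2/(2g)).
Q = 12*3.727/(3600*1000) = 1.24233e-05 m^3/s
A = pi*(14.84e-3/2)^2 = 1.72965e-04 m^2, so v = Q/A = 0.0718258 m/s
hf = 0.3625*0.02*(160/0.01484)*(0.0718258^2/(2*9.81)) = 0.02055 m
Therefore the lateral friction head loss = 0.02055 m.


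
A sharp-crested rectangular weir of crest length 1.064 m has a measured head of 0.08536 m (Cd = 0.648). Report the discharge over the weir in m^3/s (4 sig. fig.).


Approach: apply the rectangular weir equation, Q = (2/3)*Cd*L*sqrt(2g)*H^1.5.
Q = (2/3)*0.648*1.064*sqrt(2*9.81)*0.08536^1.5 = 0.05078 m^3/s
Therefore the discharge over the weir = 0.05078 m^3/s.


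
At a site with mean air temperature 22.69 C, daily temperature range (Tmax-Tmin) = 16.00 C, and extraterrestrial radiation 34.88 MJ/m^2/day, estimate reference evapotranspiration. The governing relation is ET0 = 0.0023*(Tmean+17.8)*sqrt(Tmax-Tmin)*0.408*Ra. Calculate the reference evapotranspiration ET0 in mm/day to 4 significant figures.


ET0 = 0.0023*(22.69+17.8)*sqrt(16.00)*0.408*34.88 = 5.301 mm/day
Therefore the reference evapotranspiration ET0 = 5.301 mm/day.


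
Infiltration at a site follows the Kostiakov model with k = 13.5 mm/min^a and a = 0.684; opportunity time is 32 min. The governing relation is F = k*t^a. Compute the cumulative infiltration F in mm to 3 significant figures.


F = 13.5 * 32^0.684 = 144 mm
Therefore the cumulative infiltration F = 144 mm.


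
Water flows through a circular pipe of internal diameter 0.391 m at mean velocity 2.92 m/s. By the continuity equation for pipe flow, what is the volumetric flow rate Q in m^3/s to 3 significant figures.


Approach: apply the continuity equation for pipe flow, Q = A * v with A = pi*(D/2)^2.
A = pi*(0.391/2)^2 = 0.12007 m^2
Q = 0.12007 * 2.92 = 0.351 m^3/s
Therefore the volumetric flow rate Q = 0.351 m^3/s.


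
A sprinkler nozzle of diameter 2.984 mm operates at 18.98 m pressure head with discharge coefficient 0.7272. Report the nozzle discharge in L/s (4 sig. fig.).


Approach: apply the orifice equation, Q = Cd*A*sqrt(2*g*h), A = pi*(d/2)^2.
A = pi*(2.984e-3/2)^2 = 6.99339e-06 m^2
Q = 0.7272 * 6.99339e-06 * sqrt(2*9.81*18.98) * 1000 = 0.09814 L/s
Therefore the nozzle discharge = 0.09814 L/s.


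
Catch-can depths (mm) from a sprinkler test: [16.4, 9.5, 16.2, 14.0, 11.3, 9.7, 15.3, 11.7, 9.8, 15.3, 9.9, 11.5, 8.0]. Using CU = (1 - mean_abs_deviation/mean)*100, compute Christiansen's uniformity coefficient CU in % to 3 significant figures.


mean = 12.200 mm
mean |d_i - mean| = 2.4923 mm
CU = (1 - 2.4923/12.200)*100 = 79.6 %
Therefore Christiansen's uniformity coefficient CU = 79.6 %.


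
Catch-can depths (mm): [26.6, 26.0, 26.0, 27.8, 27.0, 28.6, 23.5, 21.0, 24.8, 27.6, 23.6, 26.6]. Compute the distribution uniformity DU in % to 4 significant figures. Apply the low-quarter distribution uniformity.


Approach: apply the low-quarter distribution uniformity, DU = (mean of lowest quarter of readings / overall mean)*100.
sorted lowest 3 of 12: [21.0, 23.5, 23.6] -> mean = 22.7000 mm
overall mean = 25.7583 mm
DU = (22.7000/25.7583)*100 = 88.13 %
Therefore the distribution uniformity DU = 88.13 %.


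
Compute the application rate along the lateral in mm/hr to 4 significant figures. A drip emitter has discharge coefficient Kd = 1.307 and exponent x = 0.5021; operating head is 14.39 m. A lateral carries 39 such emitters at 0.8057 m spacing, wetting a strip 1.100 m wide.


Approach: apply the emitter equation with a lateral mass balance, q = Kd*h^x; Q = n*q; rate = Q/(n*spacing*width).
Step 1 — single emitter flow (q = Kd*h^x):
  q = 1.307 * 14.39^0.5021 = 4.98584 L/hr
Step 2 — total lateral flow: Q = 39 * 4.98584 = 194.448 L/hr
Step 3 — wetted area: A = 39 * 0.8057 * 1.100 = 34.5645 m^2
Step 4 — application rate: Q/A = 194.448/34.5645 = 5.626 mm/hr
Therefore the application rate along the lateral = 5.626 mm/hr.


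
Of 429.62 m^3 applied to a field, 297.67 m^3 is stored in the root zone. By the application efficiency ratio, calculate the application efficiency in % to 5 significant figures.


Approach: apply the application efficiency ratio, Ea = (stored/applied)*100.
Ea = (297.67/429.62)*100 = 69.287 %
Therefore the application efficiency = 69.287 %.


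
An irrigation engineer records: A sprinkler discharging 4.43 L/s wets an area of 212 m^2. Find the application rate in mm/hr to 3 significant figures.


Approach: apply the application rate relation, rate = (Q/A)*3600.
rate = (4.43 / 212) * 3600 = 75.2 mm/hr
Therefore the application rate = 75.2 mm/hr.


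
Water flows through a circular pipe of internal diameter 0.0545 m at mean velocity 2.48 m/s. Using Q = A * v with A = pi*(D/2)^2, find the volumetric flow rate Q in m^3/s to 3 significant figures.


A = pi*(0.0545/2)^2 = 0.0023328 m^2
Q = 0.0023328 * 2.48 = 0.00579 m^3/s
Therefore the volumetric flow rate Q = 0.00579 m^3/s.
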